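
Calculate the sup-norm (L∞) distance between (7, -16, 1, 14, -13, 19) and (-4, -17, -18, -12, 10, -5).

max(|x_i - y_i|) = max(|7 - (-4)|, |-16 - (-17)|, |1 - (-18)|, |14 - (-12)|, |-13 - 10|, |19 - (-5)|) = max(11, 1, 19, 26, 23, 24) = 26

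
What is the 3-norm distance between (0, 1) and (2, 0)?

(Σ|x_i - y_i|^3)^(1/3) = (|0 - 2|^3 + |1 - 0|^3)^(1/3)
= (2^3 + 1^3)^(1/3) = (8 + 1)^(1/3) = (9)^(1/3) ≈ 2.0801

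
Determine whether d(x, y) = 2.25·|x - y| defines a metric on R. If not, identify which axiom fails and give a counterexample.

Yes. Since |x - y| is a metric on R and 2.25 > 0, the positive scalar multiple 2.25·|x - y| is also a metric: scaling by a positive constant preserves non-negativity, identity (d=0 ⟺ |x-y|=0 ⟺ x=y), symmetry, and the triangle inequality.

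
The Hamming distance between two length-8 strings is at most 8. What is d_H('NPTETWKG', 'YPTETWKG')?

Differing positions: 1. Hamming distance = 1. The maximum possible Hamming distance for length-8 strings is 8, so d_H/8 = 1/8 = 0.125.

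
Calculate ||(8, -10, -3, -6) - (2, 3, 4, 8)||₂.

√(Σ(x_i - y_i)²) = √((8 - 2)² + (-10 - 3)² + (-3 - 4)² + (-6 - 8)²)
= √(6² + (-13)² + (-7)² + (-14)²) = √(36 + 169 + 49 + 196) = √450 ≈ 21.2132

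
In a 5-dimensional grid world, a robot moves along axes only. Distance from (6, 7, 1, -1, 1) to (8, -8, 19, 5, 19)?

Σ|x_i - y_i| = |6 - 8| + |7 - (-8)| + |1 - 19| + |-1 - 5| + |1 - 19| = 2 + 15 + 18 + 6 + 18 = 59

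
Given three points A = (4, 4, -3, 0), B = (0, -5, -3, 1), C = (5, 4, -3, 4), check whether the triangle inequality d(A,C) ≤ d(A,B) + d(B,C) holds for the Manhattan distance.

d(A,B) = 4 + 9 + 0 + 1 = 14, d(B,C) = 5 + 9 + 0 + 3 = 17, d(A,C) = 1 + 0 + 0 + 4 = 5.
d(A,C) = 5 ≤ 14 + 17 = 31. Triangle inequality is satisfied.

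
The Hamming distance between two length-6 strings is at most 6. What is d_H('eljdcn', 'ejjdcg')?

Differing positions: 2, 6. Hamming distance = 2. The maximum possible Hamming distance for length-6 strings is 6, so d_H/6 = 2/6 ≈ 0.3333.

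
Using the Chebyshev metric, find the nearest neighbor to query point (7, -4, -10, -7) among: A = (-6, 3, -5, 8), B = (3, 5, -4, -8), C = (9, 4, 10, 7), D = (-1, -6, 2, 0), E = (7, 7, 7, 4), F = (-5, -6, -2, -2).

Distances: d(A) = 15, d(B) = 9, d(C) = 20, d(D) = 12, d(E) = 17, d(F) = 12. Nearest: B = (3, 5, -4, -8) with distance 9.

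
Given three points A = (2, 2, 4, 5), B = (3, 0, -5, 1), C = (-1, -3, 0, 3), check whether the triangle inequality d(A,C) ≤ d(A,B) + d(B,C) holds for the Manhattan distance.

d(A,B) = 1 + 2 + 9 + 4 = 16, d(B,C) = 4 + 3 + 5 + 2 = 14, d(A,C) = 3 + 5 + 4 + 2 = 14.
d(A,C) = 14 ≤ 16 + 14 = 30. Triangle inequality is satisfied.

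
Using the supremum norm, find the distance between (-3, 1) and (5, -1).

max(|x_i - y_i|) = max(|-3 - 5|, |1 - (-1)|) = max(8, 2) = 8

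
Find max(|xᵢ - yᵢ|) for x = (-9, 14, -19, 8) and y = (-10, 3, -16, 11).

max(|x_i - y_i|) = max(|-9 - (-10)|, |14 - 3|, |-19 - (-16)|, |8 - 11|) = max(1, 11, 3, 3) = 11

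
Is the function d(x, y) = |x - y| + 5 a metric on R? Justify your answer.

No. d fails identity of indiscernibles (specifically d(x,x) = 0): d(2, 2) = |2 - 2| + 5 = 0 + 5 = 5 ≠ 0.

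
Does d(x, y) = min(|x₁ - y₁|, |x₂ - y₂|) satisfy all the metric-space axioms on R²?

No. d fails identity of indiscernibles: take x = (-5, 0) and y = (-5, 6). Then d(x,y) = min(|-5 - (-5)|, |0 - 6|) = min(0, 6) = 0, yet x ≠ y.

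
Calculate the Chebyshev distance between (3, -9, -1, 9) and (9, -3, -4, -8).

max(|x_i - y_i|) = max(|3 - 9|, |-9 - (-3)|, |-1 - (-4)|, |9 - (-8)|) = max(6, 6, 3, 17) = 17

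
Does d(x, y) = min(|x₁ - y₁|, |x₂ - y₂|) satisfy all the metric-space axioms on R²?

No. d fails identity of indiscernibles: take x = (-3, 0) and y = (-3, 6). Then d(x,y) = min(|-3 - (-3)|, |0 - 6|) = min(0, 6) = 0, yet x ≠ y.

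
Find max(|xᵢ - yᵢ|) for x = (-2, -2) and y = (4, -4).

max(|x_i - y_i|) = max(|-2 - 4|, |-2 - (-4)|) = max(6, 2) = 6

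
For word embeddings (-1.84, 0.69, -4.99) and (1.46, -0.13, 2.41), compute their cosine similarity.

With u = (-1.84, 0.69, -4.99), v = (1.46, -0.13, 2.41):
u·v = (-1.84)·1.46 + 0.69·(-0.13) + (-4.99)·2.41 = (-2.6864) + (-0.0897) + (-12.0259) = -14.802.
|u| = √((-1.84)² + 0.69² + (-4.99)²) = √(3.3856 + 0.4761 + 24.9001) = √28.7618, |v| = √(1.46² + (-0.13)² + 2.41²) = √(2.1316 + 0.0169 + 5.8081) = √7.9566.
cos θ = (u·v)/(|u||v|) = -14.802/(√28.7618·√7.9566) ≈ -0.9785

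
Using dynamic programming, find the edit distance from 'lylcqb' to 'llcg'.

Let D[i][j] be the edit distance between the first i characters of 'lylcqb' and the first j characters of 'llcg', with D[i][0] = i, D[0][j] = j, and D[i][j] = D[i-1][j-1] if the characters match, else 1 + min(D[i-1][j], D[i][j-1], D[i-1][j-1]). Filling the table (rows: prefixes of 'lylcqb', columns: prefixes of 'llcg'):
     ε  l  l  c  g
  ε  0  1  2  3  4
  l  1  0  1  2  3
  y  2  1  1  2  3
  l  3  2  1  2  3
  c  4  3  2  1  2
  q  5  4  3  2  2
  b  6  5  4  3  3
The bottom-right entry gives D[6][4] = 3, so no sequence of fewer than 3 edits works. Backtracking through the table gives one optimal edit sequence (3 edits):
  lylcqb → llcqb (del y @2)
  llcqb → llcb (del q @4)
  llcb → llcg (sub b→g @4)
Edit distance = 3.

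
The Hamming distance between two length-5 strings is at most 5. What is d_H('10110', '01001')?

Differing positions: 1, 2, 3, 4, 5. Hamming distance = 5. The maximum possible Hamming distance for length-5 strings is 5, so d_H/5 = 5/5 = 1.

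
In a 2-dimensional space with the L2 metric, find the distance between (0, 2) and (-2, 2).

(Σ|x_i - y_i|^2)^(1/2) = (|0 - (-2)|^2 + |2 - 2|^2)^(1/2)
= (2^2 + 0^2)^(1/2) = (4 + 0)^(1/2) = (4)^(1/2) = 2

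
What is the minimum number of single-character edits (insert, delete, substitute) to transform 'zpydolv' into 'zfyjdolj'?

Let D[i][j] be the edit distance between the first i characters of 'zpydolv' and the first j characters of 'zfyjdolj', with D[i][0] = i, D[0][j] = j, and D[i][j] = D[i-1][j-1] if the characters match, else 1 + min(D[i-1][j], D[i][j-1], D[i-1][j-1]). Filling the table (rows: prefixes of 'zpydolv', columns: prefixes of 'zfyjdolj'):
     ε  z  f  y  j  d  o  l  j
  ε  0  1  2  3  4  5  6  7  8
  z  1  0  1  2  3  4  5  6  7
  p  2  1  1  2  3  4  5  6  7
  y  3  2  2  1  2  3  4  5  6
  d  4  3  3  2  2  2  3  4  5
  o  5  4  4  3  3  3  2  3  4
  l  6  5  5  4  4  4  3  2  3
  v  7  6  6  5  5  5  4  3  3
The bottom-right entry gives D[7][8] = 3, so no sequence of fewer than 3 edits works. Backtracking through the table gives one optimal edit sequence (3 edits):
  zpydolv → zfydolv (sub p→f @2)
  zfydolv → zfyjdolv (ins j @4)
  zfyjdolv → zfyjdolj (sub v→j @8)
Edit distance = 3.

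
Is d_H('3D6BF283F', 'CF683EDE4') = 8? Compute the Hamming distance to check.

Differing positions: 1, 2, 4, 5, 6, 7, 8, 9. Hamming distance = 8, so the claim is true.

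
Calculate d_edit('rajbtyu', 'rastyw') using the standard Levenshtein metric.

Let D[i][j] be the edit distance between the first i characters of 'rajbtyu' and the first j characters of 'rastyw', with D[i][0] = i, D[0][j] = j, and D[i][j] = D[i-1][j-1] if the characters match, else 1 + min(D[i-1][j], D[i][j-1], D[i-1][j-1]). Filling the table (rows: prefixes of 'rajbtyu', columns: prefixes of 'rastyw'):
     ε  r  a  s  t  y  w
  ε  0  1  2  3  4  5  6
  r  1  0  1  2  3  4  5
  a  2  1  0  1  2  3  4
  j  3  2  1  1  2  3  4
  b  4  3  2  2  2  3  4
  t  5  4  3  3  2  3  4
  y  6  5  4  4  3  2  3
  u  7  6  5  5  4  3  3
The bottom-right entry gives D[7][6] = 3, so no sequence of fewer than 3 edits works. Backtracking through the table gives one optimal edit sequence (3 edits):
  rajbtyu → rabtyu (del j @3)
  rabtyu → rastyu (sub b→s @3)
  rastyu → rastyw (sub u→w @6)
Edit distance = 3.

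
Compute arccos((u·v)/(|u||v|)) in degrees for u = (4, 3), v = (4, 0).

With u = (4, 3), v = (4, 0):
u·v = 4·4 + 3·0 = 16 + 0 = 16.
|u| = √(4² + 3²) = √25, |v| = √(4² + 0²) = √16, so |u||v| = √(25·16) = √400 = 20.
cos θ = (u·v)/(|u||v|) = 16/20 = 0.8
θ = arccos(0.8) ≈ 36.87°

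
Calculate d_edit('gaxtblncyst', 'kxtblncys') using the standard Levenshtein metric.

Let D[i][j] be the edit distance between the first i characters of 'gaxtblncyst' and the first j characters of 'kxtblncys', with D[i][0] = i, D[0][j] = j, and D[i][j] = D[i-1][j-1] if the characters match, else 1 + min(D[i-1][j], D[i][j-1], D[i-1][j-1]). Filling the table (rows: prefixes of 'gaxtblncyst', columns: prefixes of 'kxtblncys'):
     ε  k  x  t  b  l  n  c  y  s
  ε  0  1  2  3  4  5  6  7  8  9
  g  1  1  2  3  4  5  6  7  8  9
  a  2  2  2  3  4  5  6  7  8  9
  x  3  3  2  3  4  5  6  7  8  9
  t  4  4  3  2  3  4  5  6  7  8
  b  5  5  4  3  2  3  4  5  6  7
  l  6  6  5  4  3  2  3  4  5  6
  n  7  7  6  5  4  3  2  3  4  5
  c  8  8  7  6  5  4  3  2  3  4
  y  9  9  8  7  6  5  4  3  2  3
  s 10 10  9  8  7  6  5  4  3  2
  t 11 11 10  9  8  7  6  5  4  3
The bottom-right entry gives D[11][9] = 3, so no sequence of fewer than 3 edits works. Backtracking through the table gives one optimal edit sequence (3 edits):
  gaxtblncyst → axtblncyst (del g @1)
  axtblncyst → kxtblncyst (sub a→k @1)
  kxtblncyst → kxtblncys (del t @10)
Edit distance = 3.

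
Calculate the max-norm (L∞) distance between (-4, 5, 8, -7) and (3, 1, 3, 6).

max(|x_i - y_i|) = max(|-4 - 3|, |5 - 1|, |8 - 3|, |-7 - 6|) = max(7, 4, 5, 13) = 13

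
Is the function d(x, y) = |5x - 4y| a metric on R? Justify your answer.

No. d fails symmetry: d(3, 5) = |5·3 - 4·5| = |-5| = 5, but d(5, 3) = |5·5 - 4·3| = |13| = 13. Since 5 ≠ 13, d(x,y) ≠ d(y,x) in general.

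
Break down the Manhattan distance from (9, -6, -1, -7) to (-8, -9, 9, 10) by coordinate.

Σ|x_i - y_i| = |9 - (-8)| + |-6 - (-9)| + |-1 - 9| + |-7 - 10| = 17 + 3 + 10 + 17 = 47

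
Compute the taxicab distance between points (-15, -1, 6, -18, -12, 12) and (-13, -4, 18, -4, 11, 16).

Σ|x_i - y_i| = |-15 - (-13)| + |-1 - (-4)| + |6 - 18| + |-18 - (-4)| + |-12 - 11| + |12 - 16| = 2 + 3 + 12 + 14 + 23 + 4 = 58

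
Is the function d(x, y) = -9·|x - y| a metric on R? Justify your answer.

No. With c = -9 < 0, d fails non-negativity: d(1, 4) = -9·|1 - 4| = -9·3 = -27 < 0.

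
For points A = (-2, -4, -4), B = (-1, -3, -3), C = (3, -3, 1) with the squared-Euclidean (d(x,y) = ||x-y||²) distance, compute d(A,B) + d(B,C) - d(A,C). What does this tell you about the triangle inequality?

d(A,B) = 1² + 1² + 1² = 3, d(B,C) = 4² + 0² + 4² = 32, d(A,C) = 5² + 1² + 5² = 51.
d(A,B) + d(B,C) - d(A,C) = 3 + 32 - 51 = 35 - 51 = -16. This is < 0, so the triangle inequality FAILS for these points (squared-Euclidean is not a metric).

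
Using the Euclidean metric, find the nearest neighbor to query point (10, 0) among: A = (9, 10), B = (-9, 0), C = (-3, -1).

Distances: d(A) ≈ 10.0499, d(B) = 19, d(C) ≈ 13.0384. Nearest: A = (9, 10) with distance 10.0499.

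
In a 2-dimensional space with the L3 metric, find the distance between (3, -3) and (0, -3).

(Σ|x_i - y_i|^3)^(1/3) = (|3 - 0|^3 + |-3 - (-3)|^3)^(1/3)
= (3^3 + 0^3)^(1/3) = (27 + 0)^(1/3) = (27)^(1/3) = 3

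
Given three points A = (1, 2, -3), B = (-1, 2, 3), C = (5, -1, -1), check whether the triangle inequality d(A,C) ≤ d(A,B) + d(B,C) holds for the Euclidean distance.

d(A,B) = √(2² + 0² + 6²) = √40 ≈ 6.3246, d(B,C) = √(6² + 3² + 4²) = √61 ≈ 7.8102, d(A,C) = √(4² + 3² + 2²) = √29 ≈ 5.3852.
d(A,C) ≈ 5.3852 ≤ 6.3246 + 7.8102 = 14.1348. Triangle inequality is satisfied.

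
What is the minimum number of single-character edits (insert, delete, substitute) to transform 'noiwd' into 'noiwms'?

Let D[i][j] be the edit distance between the first i characters of 'noiwd' and the first j characters of 'noiwms', with D[i][0] = i, D[0][j] = j, and D[i][j] = D[i-1][j-1] if the characters match, else 1 + min(D[i-1][j], D[i][j-1], D[i-1][j-1]). Filling the table (rows: prefixes of 'noiwd', columns: prefixes of 'noiwms'):
     ε  n  o  i  w  m  s
  ε  0  1  2  3  4  5  6
  n  1  0  1  2  3  4  5
  o  2  1  0  1  2  3  4
  i  3  2  1  0  1  2  3
  w  4  3  2  1  0  1  2
  d  5  4  3  2  1  1  2
The bottom-right entry gives D[5][6] = 2, so no sequence of fewer than 2 edits works. Backtracking through the table gives one optimal edit sequence (2 edits):
  noiwd → noiwmd (ins m @5)
  noiwmd → noiwms (sub d→s @6)
Edit distance = 2.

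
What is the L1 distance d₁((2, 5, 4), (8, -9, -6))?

Σ|x_i - y_i| = |2 - 8| + |5 - (-9)| + |4 - (-6)| = 6 + 14 + 10 = 30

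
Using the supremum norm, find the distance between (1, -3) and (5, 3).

max(|x_i - y_i|) = max(|1 - 5|, |-3 - 3|) = max(4, 6) = 6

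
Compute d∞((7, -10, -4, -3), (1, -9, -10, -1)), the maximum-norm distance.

max(|x_i - y_i|) = max(|7 - 1|, |-10 - (-9)|, |-4 - (-10)|, |-3 - (-1)|) = max(6, 1, 6, 2) = 6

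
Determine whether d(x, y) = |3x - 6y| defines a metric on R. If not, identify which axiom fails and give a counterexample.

No. d fails symmetry: d(1, 2) = |3·1 - 6·2| = |-9| = 9, but d(2, 1) = |3·2 - 6·1| = |0| = 0. Since 9 ≠ 0, d(x,y) ≠ d(y,x) in general.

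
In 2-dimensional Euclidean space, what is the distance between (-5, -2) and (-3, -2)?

√(Σ(x_i - y_i)²) = √((-5 - (-3))² + (-2 - (-2))²)
= √((-2)² + 0²) = √(4 + 0) = √4 = 2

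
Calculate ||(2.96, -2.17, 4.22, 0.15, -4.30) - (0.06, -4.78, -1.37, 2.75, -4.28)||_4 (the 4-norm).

(Σ|x_i - y_i|^4)^(1/4) = (|2.96 - 0.06|^4 + |-2.17 - (-4.78)|^4 + |4.22 - (-1.37)|^4 + |0.15 - 2.75|^4 + |-4.3 - (-4.28)|^4)^(1/4)
= (2.9^4 + 2.61^4 + 5.59^4 + 2.6^4 + 0.02^4)^(1/4) ≈ (70.7281 + 46.4047 + 976.4438 + 45.6976 + 0)^(1/4) = (1139.2742)^(1/4) ≈ 5.8097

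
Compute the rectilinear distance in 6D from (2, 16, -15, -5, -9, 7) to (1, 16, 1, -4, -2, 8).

Σ|x_i - y_i| = |2 - 1| + |16 - 16| + |-15 - 1| + |-5 - (-4)| + |-9 - (-2)| + |7 - 8| = 1 + 0 + 16 + 1 + 7 + 1 = 26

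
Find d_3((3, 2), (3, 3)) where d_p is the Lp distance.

(Σ|x_i - y_i|^3)^(1/3) = (|3 - 3|^3 + |2 - 3|^3)^(1/3)
= (0^3 + 1^3)^(1/3) = (0 + 1)^(1/3) = (1)^(1/3) = 1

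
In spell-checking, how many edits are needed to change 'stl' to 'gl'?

Let D[i][j] be the edit distance between the first i characters of 'stl' and the first j characters of 'gl', with D[i][0] = i, D[0][j] = j, and D[i][j] = D[i-1][j-1] if the characters match, else 1 + min(D[i-1][j], D[i][j-1], D[i-1][j-1]). Filling the table (rows: prefixes of 'stl', columns: prefixes of 'gl'):
     ε  g  l
  ε  0  1  2
  s  1  1  2
  t  2  2  2
  l  3  3  2
The bottom-right entry gives D[3][2] = 2, so no sequence of fewer than 2 edits works. Backtracking through the table gives one optimal edit sequence (2 edits):
  stl → tl (del s @1)
  tl → gl (sub t→g @1)
Edit distance = 2.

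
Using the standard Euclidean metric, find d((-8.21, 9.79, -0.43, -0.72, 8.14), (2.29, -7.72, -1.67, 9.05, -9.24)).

√(Σ(x_i - y_i)²) = √((-8.21 - 2.29)² + (9.79 - (-7.72))² + (-0.43 - (-1.67))² + (-0.72 - 9.05)² + (8.14 - (-9.24))²)
= √((-10.5)² + 17.51² + 1.24² + (-9.77)² + 17.38²) = √(110.25 + 306.6001 + 1.5376 + 95.4529 + 302.0644) = √815.905 ≈ 28.5641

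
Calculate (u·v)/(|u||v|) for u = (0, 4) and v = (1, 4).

With u = (0, 4), v = (1, 4):
u·v = 0·1 + 4·4 = 0 + 16 = 16.
|u| = √(0² + 4²) = √16, |v| = √(1² + 4²) = √17, so |u||v| = √(16·17) = √272.
cos θ = (u·v)/(|u||v|) = 16/√272 ≈ 0.9701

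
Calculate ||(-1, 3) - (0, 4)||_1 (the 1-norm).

Σ|x_i - y_i| = |-1 - 0| + |3 - 4| = 1 + 1 = 2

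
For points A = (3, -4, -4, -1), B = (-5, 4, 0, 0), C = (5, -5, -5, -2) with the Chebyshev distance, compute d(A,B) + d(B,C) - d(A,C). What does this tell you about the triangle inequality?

d(A,B) = max(8, 8, 4, 1) = 8, d(B,C) = max(10, 9, 5, 2) = 10, d(A,C) = max(2, 1, 1, 1) = 2.
d(A,B) + d(B,C) - d(A,C) = 8 + 10 - 2 = 18 - 2 = 16. This is ≥ 0, so the triangle inequality holds for these points.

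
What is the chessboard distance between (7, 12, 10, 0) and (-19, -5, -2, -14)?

max(|x_i - y_i|) = max(|7 - (-19)|, |12 - (-5)|, |10 - (-2)|, |0 - (-14)|) = max(26, 17, 12, 14) = 26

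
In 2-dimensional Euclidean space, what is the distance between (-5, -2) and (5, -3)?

√(Σ(x_i - y_i)²) = √((-5 - 5)² + (-2 - (-3))²)
= √((-10)² + 1²) = √(100 + 1) = √101 ≈ 10.0499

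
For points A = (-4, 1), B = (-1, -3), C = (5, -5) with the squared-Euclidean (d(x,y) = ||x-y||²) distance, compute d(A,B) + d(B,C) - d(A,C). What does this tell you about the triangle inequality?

d(A,B) = 3² + 4² = 25, d(B,C) = 6² + 2² = 40, d(A,C) = 9² + 6² = 117.
d(A,B) + d(B,C) - d(A,C) = 25 + 40 - 117 = 65 - 117 = -52. This is < 0, so the triangle inequality FAILS for these points (squared-Euclidean is not a metric).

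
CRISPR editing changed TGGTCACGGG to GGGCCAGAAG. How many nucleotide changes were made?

Differing positions: 1, 4, 7, 8, 9. Hamming distance = 5.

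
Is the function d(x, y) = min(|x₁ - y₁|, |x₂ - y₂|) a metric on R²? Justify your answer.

No. d fails identity of indiscernibles: take x = (5, 0) and y = (5, 9). Then d(x,y) = min(|5 - 5|, |0 - 9|) = min(0, 9) = 0, yet x ≠ y.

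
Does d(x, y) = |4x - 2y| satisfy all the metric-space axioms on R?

No. d fails symmetry: d(1, 8) = |4·1 - 2·8| = |-12| = 12, but d(8, 1) = |4·8 - 2·1| = |30| = 30. Since 12 ≠ 30, d(x,y) ≠ d(y,x) in general.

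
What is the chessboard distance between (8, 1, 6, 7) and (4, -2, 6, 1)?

max(|x_i - y_i|) = max(|8 - 4|, |1 - (-2)|, |6 - 6|, |7 - 1|) = max(4, 3, 0, 6) = 6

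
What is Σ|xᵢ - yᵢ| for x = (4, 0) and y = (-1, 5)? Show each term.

Σ|x_i - y_i| = |4 - (-1)| + |0 - 5| = 5 + 5 = 10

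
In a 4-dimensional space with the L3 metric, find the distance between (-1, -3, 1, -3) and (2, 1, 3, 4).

(Σ|x_i - y_i|^3)^(1/3) = (|-1 - 2|^3 + |-3 - 1|^3 + |1 - 3|^3 + |-3 - 4|^3)^(1/3)
= (3^3 + 4^3 + 2^3 + 7^3)^(1/3) = (27 + 64 + 8 + 343)^(1/3) = (442)^(1/3) ≈ 7.6174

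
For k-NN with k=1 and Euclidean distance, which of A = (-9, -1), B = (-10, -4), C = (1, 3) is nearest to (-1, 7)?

Distances: d(A) ≈ 11.3137, d(B) ≈ 14.2127, d(C) ≈ 4.4721. Nearest: C = (1, 3) with distance 4.4721.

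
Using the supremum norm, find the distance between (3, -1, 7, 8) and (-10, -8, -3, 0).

max(|x_i - y_i|) = max(|3 - (-10)|, |-1 - (-8)|, |7 - (-3)|, |8 - 0|) = max(13, 7, 10, 8) = 13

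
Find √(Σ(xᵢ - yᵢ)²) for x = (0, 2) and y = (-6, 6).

√(Σ(x_i - y_i)²) = √((0 - (-6))² + (2 - 6)²)
= √(6² + (-4)²) = √(36 + 16) = √52 ≈ 7.2111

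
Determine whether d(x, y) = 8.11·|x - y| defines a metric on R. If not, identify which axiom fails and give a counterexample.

Yes. Since |x - y| is a metric on R and 8.11 > 0, the positive scalar multiple 8.11·|x - y| is also a metric: scaling by a positive constant preserves non-negativity, identity (d=0 ⟺ |x-y|=0 ⟺ x=y), symmetry, and the triangle inequality.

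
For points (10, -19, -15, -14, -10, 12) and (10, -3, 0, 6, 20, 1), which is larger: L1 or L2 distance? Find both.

L1 = |10 - 10| + |-19 - (-3)| + |-15 - 0| + |-14 - 6| + |-10 - 20| + |12 - 1| = 0 + 16 + 15 + 20 + 30 + 11 = 92
L2 = √(0² + 16² + 15² + 20² + 30² + 11²) = √1902 ≈ 43.6119
L1 ≥ L2 always (equality iff movement is along one axis); L1 > L2 here.
Ratio L1/L2 = 92/√1902 ≈ 2.1095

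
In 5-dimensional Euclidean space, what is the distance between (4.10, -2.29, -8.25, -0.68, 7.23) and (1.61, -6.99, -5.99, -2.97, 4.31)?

√(Σ(x_i - y_i)²) = √((4.1 - 1.61)² + (-2.29 - (-6.99))² + (-8.25 - (-5.99))² + (-0.68 - (-2.97))² + (7.23 - 4.31)²)
= √(2.49² + 4.7² + (-2.26)² + 2.29² + 2.92²) = √(6.2001 + 22.09 + 5.1076 + 5.2441 + 8.5264) = √47.1682 ≈ 6.8679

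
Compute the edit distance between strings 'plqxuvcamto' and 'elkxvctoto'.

Let D[i][j] be the edit distance between the first i characters of 'plqxuvcamto' and the first j characters of 'elkxvctoto', with D[i][0] = i, D[0][j] = j, and D[i][j] = D[i-1][j-1] if the characters match, else 1 + min(D[i-1][j], D[i][j-1], D[i-1][j-1]). Filling the table (rows: prefixes of 'plqxuvcamto', columns: prefixes of 'elkxvctoto'):
     ε  e  l  k  x  v  c  t  o  t  o
  ε  0  1  2  3  4  5  6  7  8  9 10
  p  1  1  2  3  4  5  6  7  8  9 10
  l  2  2  1  2  3  4  5  6  7  8  9
  q  3  3  2  2  3  4  5  6  7  8  9
  x  4  4  3  3  2  3  4  5  6  7  8
  u  5  5  4  4  3  3  4  5  6  7  8
  v  6  6  5  5  4  3  4  5  6  7  8
  c  7  7  6  6  5  4  3  4  5  6  7
  a  8  8  7  7  6  5  4  4  5  6  7
  m  9  9  8  8  7  6  5  5  5  6  7
  t 10 10  9  9  8  7  6  5  6  5  6
  o 11 11 10 10  9  8  7  6  5  6  5
The bottom-right entry gives D[11][10] = 5, so no sequence of fewer than 5 edits works. Backtracking through the table gives one optimal edit sequence (5 edits):
  plqxuvcamto → elqxuvcamto (sub p→e @1)
  elqxuvcamto → elkxuvcamto (sub q→k @3)
  elkxuvcamto → elkxvcamto (del u @5)
  elkxvcamto → elkxvctmto (sub a→t @7)
  elkxvctmto → elkxvctoto (sub m→o @8)
Edit distance = 5.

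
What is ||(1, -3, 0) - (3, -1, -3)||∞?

max(|x_i - y_i|) = max(|1 - 3|, |-3 - (-1)|, |0 - (-3)|) = max(2, 2, 3) = 3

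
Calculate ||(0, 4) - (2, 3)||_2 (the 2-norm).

(Σ|x_i - y_i|^2)^(1/2) = (|0 - 2|^2 + |4 - 3|^2)^(1/2)
= (2^2 + 1^2)^(1/2) = (4 + 1)^(1/2) = (5)^(1/2) ≈ 2.2361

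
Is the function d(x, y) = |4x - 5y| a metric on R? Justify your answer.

No. d fails symmetry: d(2, 5) = |4·2 - 5·5| = |-17| = 17, but d(5, 2) = |4·5 - 5·2| = |10| = 10. Since 17 ≠ 10, d(x,y) ≠ d(y,x) in general.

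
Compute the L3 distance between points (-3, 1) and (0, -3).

(Σ|x_i - y_i|^3)^(1/3) = (|-3 - 0|^3 + |1 - (-3)|^3)^(1/3)
= (3^3 + 4^3)^(1/3) = (27 + 64)^(1/3) = (91)^(1/3) ≈ 4.4979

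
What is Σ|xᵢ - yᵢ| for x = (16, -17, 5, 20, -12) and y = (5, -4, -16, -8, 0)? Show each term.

Σ|x_i - y_i| = |16 - 5| + |-17 - (-4)| + |5 - (-16)| + |20 - (-8)| + |-12 - 0| = 11 + 13 + 21 + 28 + 12 = 85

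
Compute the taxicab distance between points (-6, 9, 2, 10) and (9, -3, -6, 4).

Σ|x_i - y_i| = |-6 - 9| + |9 - (-3)| + |2 - (-6)| + |10 - 4| = 15 + 12 + 8 + 6 = 41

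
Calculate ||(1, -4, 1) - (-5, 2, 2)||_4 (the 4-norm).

(Σ|x_i - y_i|^4)^(1/4) = (|1 - (-5)|^4 + |-4 - 2|^4 + |1 - 2|^4)^(1/4)
= (6^4 + 6^4 + 1^4)^(1/4) = (1296 + 1296 + 1)^(1/4) = (2593)^(1/4) ≈ 7.1359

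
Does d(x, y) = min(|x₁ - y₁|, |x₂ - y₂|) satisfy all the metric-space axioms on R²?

No. d fails identity of indiscernibles: take x = (4, 0) and y = (4, 6). Then d(x,y) = min(|4 - 4|, |0 - 6|) = min(0, 6) = 0, yet x ≠ y.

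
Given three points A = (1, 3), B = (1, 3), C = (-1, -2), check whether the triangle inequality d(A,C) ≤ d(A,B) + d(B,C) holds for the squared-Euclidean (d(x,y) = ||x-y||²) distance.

d(A,B) = 0² + 0² = 0, d(B,C) = 2² + 5² = 29, d(A,C) = 2² + 5² = 29.
d(A,C) = 29 ≤ 0 + 29 = 29. Triangle inequality is satisfied.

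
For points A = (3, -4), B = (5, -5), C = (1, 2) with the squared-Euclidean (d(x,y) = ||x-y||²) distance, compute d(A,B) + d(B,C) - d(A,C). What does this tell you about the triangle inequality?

d(A,B) = 2² + 1² = 5, d(B,C) = 4² + 7² = 65, d(A,C) = 2² + 6² = 40.
d(A,B) + d(B,C) - d(A,C) = 5 + 65 - 40 = 70 - 40 = 30. This is ≥ 0, so the triangle inequality holds for these points.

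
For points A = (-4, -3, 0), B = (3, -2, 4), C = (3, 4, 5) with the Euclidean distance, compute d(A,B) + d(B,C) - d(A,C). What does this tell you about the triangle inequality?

d(A,B) = √(7² + 1² + 4²) = √66 ≈ 8.124, d(B,C) = √(0² + 6² + 1²) = √37 ≈ 6.0828, d(A,C) = √(7² + 7² + 5²) = √123 ≈ 11.0905.
d(A,B) + d(B,C) - d(A,C) = 8.124 + 6.0828 - 11.0905 = 14.2068 - 11.0905 = 3.1163 (to 4 decimal places). This is ≥ 0, so the triangle inequality holds for these points.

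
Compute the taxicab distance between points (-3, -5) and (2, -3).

Σ|x_i - y_i| = |-3 - 2| + |-5 - (-3)| = 5 + 2 = 7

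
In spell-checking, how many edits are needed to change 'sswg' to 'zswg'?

Let D[i][j] be the edit distance between the first i characters of 'sswg' and the first j characters of 'zswg', with D[i][0] = i, D[0][j] = j, and D[i][j] = D[i-1][j-1] if the characters match, else 1 + min(D[i-1][j], D[i][j-1], D[i-1][j-1]). Filling the table (rows: prefixes of 'sswg', columns: prefixes of 'zswg'):
     ε  z  s  w  g
  ε  0  1  2  3  4
  s  1  1  1  2  3
  s  2  2  1  2  3
  w  3  3  2  1  2
  g  4  4  3  2  1
The bottom-right entry gives D[4][4] = 1, so no sequence of fewer than 1 edit works. Backtracking through the table gives one optimal edit sequence (1 edit):
  sswg → zswg (sub s→z @1)
Edit distance = 1.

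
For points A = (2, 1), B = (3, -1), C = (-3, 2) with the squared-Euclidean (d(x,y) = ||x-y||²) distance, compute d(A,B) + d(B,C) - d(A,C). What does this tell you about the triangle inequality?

d(A,B) = 1² + 2² = 5, d(B,C) = 6² + 3² = 45, d(A,C) = 5² + 1² = 26.
d(A,B) + d(B,C) - d(A,C) = 5 + 45 - 26 = 50 - 26 = 24. This is ≥ 0, so the triangle inequality holds for these points.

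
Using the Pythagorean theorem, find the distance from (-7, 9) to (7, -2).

√(Σ(x_i - y_i)²) = √((-7 - 7)² + (9 - (-2))²)
= √((-14)² + 11²) = √(196 + 121) = √317 ≈ 17.8045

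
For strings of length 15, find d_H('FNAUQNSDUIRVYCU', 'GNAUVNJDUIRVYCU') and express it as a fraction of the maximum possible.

Differing positions: 1, 5, 7. Hamming distance = 3. The maximum possible Hamming distance for length-15 strings is 15, so d_H/15 = 3/15 = 0.2.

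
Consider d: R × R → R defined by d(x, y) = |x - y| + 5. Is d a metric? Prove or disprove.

No. d fails identity of indiscernibles (specifically d(x,x) = 0): d(-5, -5) = |-5 - (-5)| + 5 = 0 + 5 = 5 ≠ 0.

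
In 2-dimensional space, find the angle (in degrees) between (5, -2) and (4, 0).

With u = (5, -2), v = (4, 0):
u·v = 5·4 + (-2)·0 = 20 + 0 = 20.
|u| = √(5² + (-2)²) = √29, |v| = √(4² + 0²) = √16, so |u||v| = √(29·16) = √464.
cos θ = (u·v)/(|u||v|) = 20/√464 ≈ 0.928477
θ = arccos(0.928477) ≈ 21.8°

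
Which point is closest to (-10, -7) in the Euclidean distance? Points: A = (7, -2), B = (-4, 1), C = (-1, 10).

Distances: d(A) ≈ 17.72, d(B) = 10, d(C) ≈ 19.2354. Nearest: B = (-4, 1) with distance 10.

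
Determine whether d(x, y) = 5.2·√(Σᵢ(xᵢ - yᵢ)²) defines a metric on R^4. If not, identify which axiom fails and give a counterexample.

Yes. The L2 (Euclidean) norm induces a metric on R^4, and multiplying a metric by a positive constant 5.2 > 0 preserves all four axioms: non-negativity (5.2·||x-y|| ≥ 0), identity (5.2·||x-y|| = 0 ⟺ ||x-y|| = 0 ⟺ x = y), symmetry (||x-y|| = ||y-x||), and the triangle inequality (5.2·||x-z|| ≤ 5.2·||x-y|| + 5.2·||y-z||). So d is a metric.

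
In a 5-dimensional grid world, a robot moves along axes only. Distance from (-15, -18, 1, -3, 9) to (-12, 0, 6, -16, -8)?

Σ|x_i - y_i| = |-15 - (-12)| + |-18 - 0| + |1 - 6| + |-3 - (-16)| + |9 - (-8)| = 3 + 18 + 5 + 13 + 17 = 56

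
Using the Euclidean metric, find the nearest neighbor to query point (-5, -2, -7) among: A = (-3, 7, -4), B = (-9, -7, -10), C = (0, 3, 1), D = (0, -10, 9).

Distances: d(A) ≈ 9.6954, d(B) ≈ 7.0711, d(C) ≈ 10.6771, d(D) ≈ 18.5742. Nearest: B = (-9, -7, -10) with distance 7.0711.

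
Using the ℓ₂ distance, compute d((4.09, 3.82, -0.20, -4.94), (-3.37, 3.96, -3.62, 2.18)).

(Σ|x_i - y_i|^2)^(1/2) = (|4.09 - (-3.37)|^2 + |3.82 - 3.96|^2 + |-0.2 - (-3.62)|^2 + |-4.94 - 2.18|^2)^(1/2)
= (7.46^2 + 0.14^2 + 3.42^2 + 7.12^2)^(1/2) = (55.6516 + 0.0196 + 11.6964 + 50.6944)^(1/2) = (118.062)^(1/2) ≈ 10.8656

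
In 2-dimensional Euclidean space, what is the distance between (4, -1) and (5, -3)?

√(Σ(x_i - y_i)²) = √((4 - 5)² + (-1 - (-3))²)
= √((-1)² + 2²) = √(1 + 4) = √5 ≈ 2.2361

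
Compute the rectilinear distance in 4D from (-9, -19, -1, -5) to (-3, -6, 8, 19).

Σ|x_i - y_i| = |-9 - (-3)| + |-19 - (-6)| + |-1 - 8| + |-5 - 19| = 6 + 13 + 9 + 24 = 52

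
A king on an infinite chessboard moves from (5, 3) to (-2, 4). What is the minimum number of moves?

max(|x_i - y_i|) = max(|5 - (-2)|, |3 - 4|) = max(7, 1) = 7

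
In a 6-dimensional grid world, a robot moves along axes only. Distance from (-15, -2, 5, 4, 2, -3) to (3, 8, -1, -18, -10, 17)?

Σ|x_i - y_i| = |-15 - 3| + |-2 - 8| + |5 - (-1)| + |4 - (-18)| + |2 - (-10)| + |-3 - 17| = 18 + 10 + 6 + 22 + 12 + 20 = 88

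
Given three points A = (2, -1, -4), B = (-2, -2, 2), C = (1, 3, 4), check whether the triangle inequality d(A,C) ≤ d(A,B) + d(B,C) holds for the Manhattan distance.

d(A,B) = 4 + 1 + 6 = 11, d(B,C) = 3 + 5 + 2 = 10, d(A,C) = 1 + 4 + 8 = 13.
d(A,C) = 13 ≤ 11 + 10 = 21. Triangle inequality is satisfied.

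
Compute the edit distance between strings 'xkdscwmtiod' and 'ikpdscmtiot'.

Let D[i][j] be the edit distance between the first i characters of 'xkdscwmtiod' and the first j characters of 'ikpdscmtiot', with D[i][0] = i, D[0][j] = j, and D[i][j] = D[i-1][j-1] if the characters match, else 1 + min(D[i-1][j], D[i][j-1], D[i-1][j-1]). Filling the table (rows: prefixes of 'xkdscwmtiod', columns: prefixes of 'ikpdscmtiot'):
     ε  i  k  p  d  s  c  m  t  i  o  t
  ε  0  1  2  3  4  5  6  7  8  9 10 11
  x  1  1  2  3  4  5  6  7  8  9 10 11
  k  2  2  1  2  3  4  5  6  7  8  9 10
  d  3  3  2  2  2  3  4  5  6  7  8  9
  s  4  4  3  3  3  2  3  4  5  6  7  8
  c  5  5  4  4  4  3  2  3  4  5  6  7
  w  6  6  5  5  5  4  3  3  4  5  6  7
  m  7  7  6  6  6  5  4  3  4  5  6  7
  t  8  8  7  7  7  6  5  4  3  4  5  6
  i  9  8  8  8  8  7  6  5  4  3  4  5
  o 10  9  9  9  9  8  7  6  5  4  3  4
  d 11 10 10 10  9  9  8  7  6  5  4  4
The bottom-right entry gives D[11][11] = 4, so no sequence of fewer than 4 edits works. Backtracking through the table gives one optimal edit sequence (4 edits):
  xkdscwmtiod → ikdscwmtiod (sub x→i @1)
  ikdscwmtiod → ikpdscwmtiod (ins p @3)
  ikpdscwmtiod → ikpdscmtiod (del w @7)
  ikpdscmtiod → ikpdscmtiot (sub d→t @11)
Edit distance = 4.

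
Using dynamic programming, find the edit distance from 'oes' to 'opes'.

Let D[i][j] be the edit distance between the first i characters of 'oes' and the first j characters of 'opes', with D[i][0] = i, D[0][j] = j, and D[i][j] = D[i-1][j-1] if the characters match, else 1 + min(D[i-1][j], D[i][j-1], D[i-1][j-1]). Filling the table (rows: prefixes of 'oes', columns: prefixes of 'opes'):
     ε  o  p  e  s
  ε  0  1  2  3  4
  o  1  0  1  2  3
  e  2  1  1  1  2
  s  3  2  2  2  1
The bottom-right entry gives D[3][4] = 1, so no sequence of fewer than 1 edit works. Backtracking through the table gives one optimal edit sequence (1 edit):
  oes → opes (ins p @2)
Edit distance = 1.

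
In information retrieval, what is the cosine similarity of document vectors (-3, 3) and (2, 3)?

With u = (-3, 3), v = (2, 3):
u·v = (-3)·2 + 3·3 = (-6) + 9 = 3.
|u| = √((-3)² + 3²) = √18, |v| = √(2² + 3²) = √13, so |u||v| = √(18·13) = √234.
cos θ = (u·v)/(|u||v|) = 3/√234 ≈ 0.1961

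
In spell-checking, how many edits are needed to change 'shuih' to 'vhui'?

Let D[i][j] be the edit distance between the first i characters of 'shuih' and the first j characters of 'vhui', with D[i][0] = i, D[0][j] = j, and D[i][j] = D[i-1][j-1] if the characters match, else 1 + min(D[i-1][j], D[i][j-1], D[i-1][j-1]). Filling the table (rows: prefixes of 'shuih', columns: prefixes of 'vhui'):
     ε  v  h  u  i
  ε  0  1  2  3  4
  s  1  1  2  3  4
  h  2  2  1  2  3
  u  3  3  2  1  2
  i  4  4  3  2  1
  h  5  5  4  3  2
The bottom-right entry gives D[5][4] = 2, so no sequence of fewer than 2 edits works. Backtracking through the table gives one optimal edit sequence (2 edits):
  shuih → vhuih (sub s→v @1)
  vhuih → vhui (del h @5)
Edit distance = 2.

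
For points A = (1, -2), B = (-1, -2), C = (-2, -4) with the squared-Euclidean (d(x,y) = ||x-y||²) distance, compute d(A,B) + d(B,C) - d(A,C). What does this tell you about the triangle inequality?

d(A,B) = 2² + 0² = 4, d(B,C) = 1² + 2² = 5, d(A,C) = 3² + 2² = 13.
d(A,B) + d(B,C) - d(A,C) = 4 + 5 - 13 = 9 - 13 = -4. This is < 0, so the triangle inequality FAILS for these points (squared-Euclidean is not a metric).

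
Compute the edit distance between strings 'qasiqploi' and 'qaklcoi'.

Let D[i][j] be the edit distance between the first i characters of 'qasiqploi' and the first j characters of 'qaklcoi', with D[i][0] = i, D[0][j] = j, and D[i][j] = D[i-1][j-1] if the characters match, else 1 + min(D[i-1][j], D[i][j-1], D[i-1][j-1]). Filling the table (rows: prefixes of 'qasiqploi', columns: prefixes of 'qaklcoi'):
     ε  q  a  k  l  c  o  i
  ε  0  1  2  3  4  5  6  7
  q  1  0  1  2  3  4  5  6
  a  2  1  0  1  2  3  4  5
  s  3  2  1  1  2  3  4  5
  i  4  3  2  2  2  3  4  4
  q  5  4  3  3  3  3  4  5
  p  6  5  4  4  4  4  4  5
  l  7  6  5  5  4  5  5  5
  o  8  7  6  6  5  5  5  6
  i  9  8  7  7  6  6  6  5
The bottom-right entry gives D[9][7] = 5, so no sequence of fewer than 5 edits works. Backtracking through the table gives one optimal edit sequence (5 edits):
  qasiqploi → qaiqploi (del s @3)
  qaiqploi → qaqploi (del i @3)
  qaqploi → qakploi (sub q→k @3)
  qakploi → qaklloi (sub p→l @4)
  qaklloi → qaklcoi (sub l→c @5)
Edit distance = 5.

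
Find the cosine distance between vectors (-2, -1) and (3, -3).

With u = (-2, -1), v = (3, -3):
u·v = (-2)·3 + (-1)·(-3) = (-6) + 3 = -3.
|u| = √((-2)² + (-1)²) = √5, |v| = √(3² + (-3)²) = √18, so |u||v| = √(5·18) = √90.
cos θ = (u·v)/(|u||v|) = -3/√90 ≈ -0.3162
Cosine distance = 1 - cos θ ≈ 1 - (-0.3162) = 1.3162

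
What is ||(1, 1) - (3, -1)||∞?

max(|x_i - y_i|) = max(|1 - 3|, |1 - (-1)|) = max(2, 2) = 2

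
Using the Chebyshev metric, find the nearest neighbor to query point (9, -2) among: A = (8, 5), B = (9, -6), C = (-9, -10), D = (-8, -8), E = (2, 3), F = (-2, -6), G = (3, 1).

Distances: d(A) = 7, d(B) = 4, d(C) = 18, d(D) = 17, d(E) = 7, d(F) = 11, d(G) = 6. Nearest: B = (9, -6) with distance 4.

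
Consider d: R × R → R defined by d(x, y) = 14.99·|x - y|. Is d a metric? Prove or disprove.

Yes. Since |x - y| is a metric on R and 14.99 > 0, the positive scalar multiple 14.99·|x - y| is also a metric: scaling by a positive constant preserves non-negativity, identity (d=0 ⟺ |x-y|=0 ⟺ x=y), symmetry, and the triangle inequality.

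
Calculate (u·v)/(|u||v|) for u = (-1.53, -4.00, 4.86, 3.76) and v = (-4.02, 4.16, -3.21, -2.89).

With u = (-1.53, -4.00, 4.86, 3.76), v = (-4.02, 4.16, -3.21, -2.89):
u·v = (-1.53)·(-4.02) + (-4)·4.16 + 4.86·(-3.21) + 3.76·(-2.89) = 6.1506 + (-16.64) + (-15.6006) + (-10.8664) = -36.9564.
|u| = √((-1.53)² + (-4)² + 4.86² + 3.76²) = √(2.3409 + 16 + 23.6196 + 14.1376) = √56.0981, |v| = √((-4.02)² + 4.16² + (-3.21)² + (-2.89)²) = √(16.1604 + 17.3056 + 10.3041 + 8.3521) = √52.1222.
cos θ = (u·v)/(|u||v|) = -36.9564/(√56.0981·√52.1222) ≈ -0.6834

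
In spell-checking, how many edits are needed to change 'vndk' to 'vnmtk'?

Let D[i][j] be the edit distance between the first i characters of 'vndk' and the first j characters of 'vnmtk', with D[i][0] = i, D[0][j] = j, and D[i][j] = D[i-1][j-1] if the characters match, else 1 + min(D[i-1][j], D[i][j-1], D[i-1][j-1]). Filling the table (rows: prefixes of 'vndk', columns: prefixes of 'vnmtk'):
     ε  v  n  m  t  k
  ε  0  1  2  3  4  5
  v  1  0  1  2  3  4
  n  2  1  0  1  2  3
  d  3  2  1  1  2  3
  k  4  3  2  2  2  2
The bottom-right entry gives D[4][5] = 2, so no sequence of fewer than 2 edits works. Backtracking through the table gives one optimal edit sequence (2 edits):
  vndk → vnmdk (ins m @3)
  vnmdk → vnmtk (sub d→t @4)
Edit distance = 2.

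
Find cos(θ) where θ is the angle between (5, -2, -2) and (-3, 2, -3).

With u = (5, -2, -2), v = (-3, 2, -3):
u·v = 5·(-3) + (-2)·2 + (-2)·(-3) = (-15) + (-4) + 6 = -13.
|u| = √(5² + (-2)² + (-2)²) = √33, |v| = √((-3)² + 2² + (-3)²) = √22, so |u||v| = √(33·22) = √726.
cos θ = (u·v)/(|u||v|) = -13/√726 ≈ -0.4825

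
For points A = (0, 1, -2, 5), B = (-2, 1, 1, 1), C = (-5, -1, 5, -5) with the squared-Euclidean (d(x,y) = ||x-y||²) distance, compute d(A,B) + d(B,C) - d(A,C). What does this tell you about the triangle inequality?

d(A,B) = 2² + 0² + 3² + 4² = 29, d(B,C) = 3² + 2² + 4² + 6² = 65, d(A,C) = 5² + 2² + 7² + 10² = 178.
d(A,B) + d(B,C) - d(A,C) = 29 + 65 - 178 = 94 - 178 = -84. This is < 0, so the triangle inequality FAILS for these points (squared-Euclidean is not a metric).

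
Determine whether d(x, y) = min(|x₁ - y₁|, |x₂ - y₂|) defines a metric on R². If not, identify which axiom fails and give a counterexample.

No. d fails identity of indiscernibles: take x = (3, 0) and y = (3, 1). Then d(x,y) = min(|3 - 3|, |0 - 1|) = min(0, 1) = 0, yet x ≠ y.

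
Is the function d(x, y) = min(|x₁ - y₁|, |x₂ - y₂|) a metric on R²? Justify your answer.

No. d fails identity of indiscernibles: take x = (4, 0) and y = (4, 1). Then d(x,y) = min(|4 - 4|, |0 - 1|) = min(0, 1) = 0, yet x ≠ y.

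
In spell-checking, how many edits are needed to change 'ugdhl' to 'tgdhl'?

Let D[i][j] be the edit distance between the first i characters of 'ugdhl' and the first j characters of 'tgdhl', with D[i][0] = i, D[0][j] = j, and D[i][j] = D[i-1][j-1] if the characters match, else 1 + min(D[i-1][j], D[i][j-1], D[i-1][j-1]). Filling the table (rows: prefixes of 'ugdhl', columns: prefixes of 'tgdhl'):
     ε  t  g  d  h  l
  ε  0  1  2  3  4  5
  u  1  1  2  3  4  5
  g  2  2  1  2  3  4
  d  3  3  2  1  2  3
  h  4  4  3  2  1  2
  l  5  5  4  3  2  1
The bottom-right entry gives D[5][5] = 1, so no sequence of fewer than 1 edit works. Backtracking through the table gives one optimal edit sequence (1 edit):
  ugdhl → tgdhl (sub u→t @1)
Edit distance = 1.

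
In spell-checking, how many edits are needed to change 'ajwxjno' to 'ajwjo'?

Let D[i][j] be the edit distance between the first i characters of 'ajwxjno' and the first j characters of 'ajwjo', with D[i][0] = i, D[0][j] = j, and D[i][j] = D[i-1][j-1] if the characters match, else 1 + min(D[i-1][j], D[i][j-1], D[i-1][j-1]). Filling the table (rows: prefixes of 'ajwxjno', columns: prefixes of 'ajwjo'):
     ε  a  j  w  j  o
  ε  0  1  2  3  4  5
  a  1  0  1  2  3  4
  j  2  1  0  1  2  3
  w  3  2  1  0  1  2
  x  4  3  2  1  1  2
  j  5  4  3  2  1  2
  n  6  5  4  3  2  2
  o  7  6  5  4  3  2
The bottom-right entry gives D[7][5] = 2, so no sequence of fewer than 2 edits works. Backtracking through the table gives one optimal edit sequence (2 edits):
  ajwxjno → ajwjno (del x @4)
  ajwjno → ajwjo (del n @5)
Edit distance = 2.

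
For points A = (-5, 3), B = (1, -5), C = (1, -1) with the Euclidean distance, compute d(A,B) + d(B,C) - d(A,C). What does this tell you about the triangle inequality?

d(A,B) = √(6² + 8²) = √100 = 10, d(B,C) = √(0² + 4²) = √16 = 4, d(A,C) = √(6² + 4²) = √52 ≈ 7.2111.
d(A,B) + d(B,C) - d(A,C) = 10 + 4 - 7.2111 = 14 - 7.2111 = 6.7889 (to 4 decimal places). This is ≥ 0, so the triangle inequality holds for these points.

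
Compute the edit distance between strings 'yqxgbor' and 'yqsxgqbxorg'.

Let D[i][j] be the edit distance between the first i characters of 'yqxgbor' and the first j characters of 'yqsxgqbxorg', with D[i][0] = i, D[0][j] = j, and D[i][j] = D[i-1][j-1] if the characters match, else 1 + min(D[i-1][j], D[i][j-1], D[i-1][j-1]). Filling the table (rows: prefixes of 'yqxgbor', columns: prefixes of 'yqsxgqbxorg'):
     ε  y  q  s  x  g  q  b  x  o  r  g
  ε  0  1  2  3  4  5  6  7  8  9 10 11
  y  1  0  1  2  3  4  5  6  7  8  9 10
  q  2  1  0  1  2  3  4  5  6  7  8  9
  x  3  2  1  1  1  2  3  4  5  6  7  8
  g  4  3  2  2  2  1  2  3  4  5  6  7
  b  5  4  3  3  3  2  2  2  3  4  5  6
  o  6  5  4  4  4  3  3  3  3  3  4  5
  r  7  6  5  5  5  4  4  4  4  4  3  4
The bottom-right entry gives D[7][11] = 4, so no sequence of fewer than 4 edits works. Backtracking through the table gives one optimal edit sequence (4 edits):
  yqxgbor → yqsxgbor (ins s @3)
  yqsxgbor → yqsxgqbor (ins q @6)
  yqsxgqbor → yqsxgqbxor (ins x @8)
  yqsxgqbxor → yqsxgqbxorg (ins g @11)
Edit distance = 4.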